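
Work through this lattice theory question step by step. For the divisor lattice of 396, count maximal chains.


A maximal chain goes from the minimum element to a maximal element via cover relations.
Counting all min-to-max paths in the cover graph.
Total maximal chains: 30


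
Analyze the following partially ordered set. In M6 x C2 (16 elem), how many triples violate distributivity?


Distributive law: a ^ (b v c) = (a ^ b) v (a ^ c).
Check all 16^3 = 4096 ordered triples (a,b,c).
  e.g. a=(a1,0), b=(a2,0), c=(a3,0): lhs=(a1,0) != rhs=(0,0)
  e.g. a=(a1,0), b=(a2,0), c=(a3,1): lhs=(a1,0) != rhs=(0,0)
Total violating triples: 960


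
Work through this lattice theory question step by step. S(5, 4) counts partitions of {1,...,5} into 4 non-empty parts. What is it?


S(n,k) = k*S(n-1,k) + S(n-1,k-1).
S(4,4) = 1, S(4,3) = 6
S(5,4) = 4*1 + 6 = 4 + 6
S(5,4) = 10


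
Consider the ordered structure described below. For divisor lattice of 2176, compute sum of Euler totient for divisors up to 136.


Divisors of 2176 up to 136: [1, 2, 4, 8, 16, 17, 32, 34, 64, 68, 128, 136]
phi values: [1, 1, 2, 4, 8, 16, 16, 16, 32, 32, 64, 64]
Sum = 256


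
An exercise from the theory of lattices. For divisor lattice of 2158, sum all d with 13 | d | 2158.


Interval [13,2158] in divisors of 2158: [13, 26, 1079, 2158]
Sum = 3276


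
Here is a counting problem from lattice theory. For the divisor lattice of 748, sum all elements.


sigma(n) = sum of divisors.
Divisors of 748: [1, 2, 4, 11, 17, 22, 34, 44, 68, 187, 374, 748]
Sum = 1512


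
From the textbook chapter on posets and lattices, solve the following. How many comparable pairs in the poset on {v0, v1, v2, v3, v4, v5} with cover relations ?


A comparable pair {a,b} has a < b or b < a in the order.
Count unordered pairs where one element is strictly below the other.
Total comparable pairs: 0


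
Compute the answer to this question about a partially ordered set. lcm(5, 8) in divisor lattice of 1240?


Join=lcm.
gcd(5,8)=1
lcm=40


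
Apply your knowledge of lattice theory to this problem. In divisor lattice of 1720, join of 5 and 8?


In a divisor lattice, join = lcm (least common multiple).
gcd(5,8) = 1
lcm(5,8) = 5*8/gcd = 40/1 = 40


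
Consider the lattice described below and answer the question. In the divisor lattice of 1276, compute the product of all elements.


Divisors of 1276: [1, 2, 4, 11, 22, 29, 44, 58, 116, 319, 638, 1276]
Product = n^(d(n)/2) = 1276^(12/2)
Product = 4316224706044235776


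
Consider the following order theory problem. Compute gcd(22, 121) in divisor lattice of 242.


In a divisor lattice, meet = gcd (greatest common divisor).
By Euclidean algorithm or factoring: gcd(22,121) = 11


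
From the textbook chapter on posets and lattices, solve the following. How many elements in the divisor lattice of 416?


Divisors of 416: [1, 2, 4, 8, 13, 16, 26, 32, 52, 104, 208, 416]
Count: 12


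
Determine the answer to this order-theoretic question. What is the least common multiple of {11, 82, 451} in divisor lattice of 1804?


In a divisor lattice, join = lcm (least common multiple).
Compute lcm iteratively: start with first element, then lcm(current, next).
Elements: [11, 82, 451]
lcm(11,82) = 902
lcm(902,451) = 902
Final lcm = 902


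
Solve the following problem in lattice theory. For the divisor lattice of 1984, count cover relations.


A cover relation a -< b holds when a < b with no c strictly between.
Cover relations:
  1 -< 2
  1 -< 31
  2 -< 4
  2 -< 62
  4 -< 8
  4 -< 124
  8 -< 16
  8 -< 248
  ...11 more
Total: 19


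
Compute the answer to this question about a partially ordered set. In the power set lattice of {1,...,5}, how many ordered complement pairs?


Complement pair (a,b): a meet b = bottom, a join b = top.
Here: A intersect B = {} and A union B = {1,...,5}.
Pairs found: ({},{1,2,3,4,5}), ({1},{2,3,4,5}), ({2},{1,3,4,5}), ({3},{1,2,4,5}), ... (28 more)
Total ordered pairs: 32


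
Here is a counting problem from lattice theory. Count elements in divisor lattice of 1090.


Divisors of 1090: [1, 2, 5, 10, 109, 218, 545, 1090]
Count: 8


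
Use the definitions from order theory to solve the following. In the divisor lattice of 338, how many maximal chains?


A maximal chain goes from the minimum element to a maximal element via cover relations.
Counting all min-to-max paths in the cover graph.
Total maximal chains: 3


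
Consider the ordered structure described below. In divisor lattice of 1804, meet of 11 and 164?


In a divisor lattice, meet = gcd (greatest common divisor).
By Euclidean algorithm or factoring: gcd(11,164) = 1


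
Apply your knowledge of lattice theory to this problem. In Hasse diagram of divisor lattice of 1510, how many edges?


A cover relation a -< b holds when a < b with no c strictly between.
Cover relations:
  1 -< 2
  1 -< 5
  1 -< 151
  2 -< 10
  2 -< 302
  5 -< 10
  5 -< 755
  10 -< 1510
  ...4 more
Total: 12


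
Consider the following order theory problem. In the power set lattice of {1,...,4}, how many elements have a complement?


An element a is complemented if some b has a meet b = bottom, a join b = top.
every subset A has complement S\A, so all elements are complemented.
Complemented elements: {}, {1}, {2}, {3}, {4}, {1,2}, ... (10 more)
Count: 16


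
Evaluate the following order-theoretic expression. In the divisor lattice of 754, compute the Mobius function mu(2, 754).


In a divisor lattice, mu(a,b) = mu(b/a) where mu is the classical Mobius function.
b/a = 754/2 = 377
Prime factorization of 377: primes [13, 29]
377 is squarefree with 2 prime factor(s), so mu(377) = (-1)^2 = 1


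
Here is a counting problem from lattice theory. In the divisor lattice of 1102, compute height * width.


Height = length of longest chain minus 1; width = size of largest antichain.
A maximum chain: 1 | 29 | 551 | 1102  (height 3).
A maximum antichain: {2, 19, 29}  (width 3).
Product = 3 * 3 = 9


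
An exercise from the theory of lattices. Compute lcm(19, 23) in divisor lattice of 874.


In a divisor lattice, join = lcm (least common multiple).
gcd(19,23) = 1
lcm(19,23) = 19*23/gcd = 437/1 = 437


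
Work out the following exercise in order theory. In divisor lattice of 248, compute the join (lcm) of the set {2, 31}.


In a divisor lattice, join = lcm (least common multiple).
Compute lcm iteratively: start with first element, then lcm(current, next).
Elements: [2, 31]
lcm(2,31) = 62
Final lcm = 62


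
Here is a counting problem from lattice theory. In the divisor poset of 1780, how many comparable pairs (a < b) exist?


A comparable pair {a,b} has a < b or b < a in the order.
Count unordered pairs where one element is strictly below the other.
Examples: {1,2}, {1,4}, {1,5}, {1,10}, ...
Total comparable pairs: 42


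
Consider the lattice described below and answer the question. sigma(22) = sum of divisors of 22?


sigma(n) = sum of divisors.
Divisors of 22: [1, 2, 11, 22]
Sum = 36


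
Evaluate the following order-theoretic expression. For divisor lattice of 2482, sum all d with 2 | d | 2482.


Interval [2,2482] in divisors of 2482: [2, 34, 146, 2482]
Sum = 2664


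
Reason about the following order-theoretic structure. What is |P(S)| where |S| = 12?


Power set = 2^n.
2^12 = 4096


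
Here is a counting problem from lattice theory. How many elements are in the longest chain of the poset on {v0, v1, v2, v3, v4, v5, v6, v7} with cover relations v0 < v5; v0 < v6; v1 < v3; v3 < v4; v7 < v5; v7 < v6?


A chain is a totally ordered subset; we count the number of elements in a maximum chain.
Compute, for each element x, the size of the longest chain ending at x:
  v0: 1
  v1: 1
  v2: 1
  v7: 1
  v3: 2
  v4: 3
  ...
A maximum chain: v1 < v3 < v4
Number of elements in the longest chain: 3


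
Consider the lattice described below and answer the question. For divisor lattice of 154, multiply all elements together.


Divisors of 154: [1, 2, 7, 11, 14, 22, 77, 154]
Product = n^(d(n)/2) = 154^(8/2)
Product = 562448656


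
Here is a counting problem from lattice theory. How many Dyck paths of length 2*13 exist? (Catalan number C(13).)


C(n) = C(2n, n) / (n+1).
C(26, 13) = 10400600
C(13) = 10400600 / 14 = 742900


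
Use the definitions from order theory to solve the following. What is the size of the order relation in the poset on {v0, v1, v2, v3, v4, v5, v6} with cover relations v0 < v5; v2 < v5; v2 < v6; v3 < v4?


The order relation is {(a,b) : a <= b}, reflexive so it includes (a,a).
Examples: (v0,v0), (v0,v5), (v1,v1), (v2,v2), (v2,v5), ...
Total ordered pairs: 11


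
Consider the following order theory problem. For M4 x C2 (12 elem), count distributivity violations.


Distributive law: a ^ (b v c) = (a ^ b) v (a ^ c).
Check all 12^3 = 1728 ordered triples (a,b,c).
  e.g. a=(a1,0), b=(a2,0), c=(a3,0): lhs=(a1,0) != rhs=(0,0)
  e.g. a=(a1,0), b=(a2,0), c=(a3,1): lhs=(a1,0) != rhs=(0,0)
Total violating triples: 192


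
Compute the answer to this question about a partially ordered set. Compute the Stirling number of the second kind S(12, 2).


S(n,k) = k*S(n-1,k) + S(n-1,k-1).
S(11,2) = 1023, S(11,1) = 1
S(12,2) = 2*1023 + 1 = 2046 + 1
S(12,2) = 2047


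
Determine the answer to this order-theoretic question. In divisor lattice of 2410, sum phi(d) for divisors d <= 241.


Divisors of 2410 up to 241: [1, 2, 5, 10, 241]
phi values: [1, 1, 4, 4, 240]
Sum = 250


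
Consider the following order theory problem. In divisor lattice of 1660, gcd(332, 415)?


Meet=gcd.
gcd(332,415)=83


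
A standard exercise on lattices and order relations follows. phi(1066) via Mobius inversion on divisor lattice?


phi(n) = n * prod_{p|n} (1 - 1/p).
Prime divisors of 1066: [2, 13, 41]
phi(1066) = 1066 * (1 - 1/2) * (1 - 1/13) * (1 - 1/41)
phi(1066) = 480


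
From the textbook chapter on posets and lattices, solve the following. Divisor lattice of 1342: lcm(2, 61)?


Join=lcm.
gcd(2,61)=1
lcm=122


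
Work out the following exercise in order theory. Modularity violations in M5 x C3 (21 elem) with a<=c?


Modular law: if a <= c then a v (b ^ c) = (a v b) ^ c.
Check all triples (a,b,c) with a <= c among 21 elements.
This lattice is modular (diamonds M_m and their chain-products are modular).
Total violating triples: 0


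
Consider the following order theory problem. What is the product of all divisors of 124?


Divisors of 124: [1, 2, 4, 31, 62, 124]
Product = n^(d(n)/2) = 124^(6/2)
Product = 1906624


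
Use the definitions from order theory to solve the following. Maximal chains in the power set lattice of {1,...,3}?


A maximal chain goes from the minimum element to a maximal element via cover relations.
Counting all min-to-max paths in the cover graph.
Total maximal chains: 6


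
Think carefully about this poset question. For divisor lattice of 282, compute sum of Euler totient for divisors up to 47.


Divisors of 282 up to 47: [1, 2, 3, 6, 47]
phi values: [1, 1, 2, 2, 46]
Sum = 52


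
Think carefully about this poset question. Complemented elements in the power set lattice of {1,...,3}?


An element a is complemented if some b has a meet b = bottom, a join b = top.
every subset A has complement S\A, so all elements are complemented.
Complemented elements: {}, {1}, {2}, {3}, {1,2}, {1,3}, ... (2 more)
Count: 8


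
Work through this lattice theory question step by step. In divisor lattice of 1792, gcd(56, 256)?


Meet=gcd.
gcd(56,256)=8


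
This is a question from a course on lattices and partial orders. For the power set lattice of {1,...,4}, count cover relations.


A cover relation a -< b holds when a < b with no c strictly between.
Cover relations:
  {} -< {1}
  {} -< {2}
  {} -< {3}
  {} -< {4}
  {1} -< {1,2}
  {1} -< {1,3}
  {1} -< {1,4}
  {2} -< {1,2}
  ...24 more
Total: 32


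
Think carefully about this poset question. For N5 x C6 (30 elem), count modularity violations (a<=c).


Modular law: if a <= c then a v (b ^ c) = (a v b) ^ c.
Check all triples (a,b,c) with a <= c among 30 elements.
  e.g. a=(a,0), b=(c,0), c=(b,0): lhs=(a,0) != rhs=(b,0)
  e.g. a=(a,0), b=(c,1), c=(b,0): lhs=(a,0) != rhs=(b,0)
Total violating triples: 126


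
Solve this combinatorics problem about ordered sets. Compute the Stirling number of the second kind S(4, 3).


S(n,k) = k*S(n-1,k) + S(n-1,k-1).
S(3,3) = 1, S(3,2) = 3
S(4,3) = 3*1 + 3 = 3 + 3
S(4,3) = 6


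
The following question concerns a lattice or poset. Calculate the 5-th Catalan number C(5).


C(n) = C(2n, n) / (n+1).
C(10, 5) = 252
C(5) = 252 / 6 = 42


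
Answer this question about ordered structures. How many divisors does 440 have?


Divisors of 440: [1, 2, 4, 5, 8, 10, 11, 20, 22, 40, 44, 55, 88, 110, 220, 440]
Count: 16


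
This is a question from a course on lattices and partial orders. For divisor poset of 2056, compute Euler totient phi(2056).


phi(n) = n * prod_{p|n} (1 - 1/p).
Prime divisors of 2056: [2, 257]
phi(2056) = 2056 * (1 - 1/2) * (1 - 1/257)
phi(2056) = 1024


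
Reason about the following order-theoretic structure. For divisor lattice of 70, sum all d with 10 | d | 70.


Interval [10,70] in divisors of 70: [10, 70]
Sum = 80


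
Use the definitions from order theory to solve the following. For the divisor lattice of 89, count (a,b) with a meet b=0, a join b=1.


Complement pair (a,b): a meet b = bottom, a join b = top.
Here: gcd(a,b)=1 and lcm(a,b)=89, i.e. a*b=89 with a,b coprime.
Pairs found: (1,89), (89,1)
Total ordered pairs: 2


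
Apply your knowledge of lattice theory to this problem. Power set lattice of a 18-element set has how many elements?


Power set = 2^n.
2^18 = 262144


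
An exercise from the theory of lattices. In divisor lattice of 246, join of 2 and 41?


In a divisor lattice, join = lcm (least common multiple).
gcd(2,41) = 1
lcm(2,41) = 2*41/gcd = 82/1 = 82


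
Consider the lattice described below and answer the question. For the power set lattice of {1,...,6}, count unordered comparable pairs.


A comparable pair {a,b} has a < b or b < a in the order.
Count unordered pairs where one element is strictly below the other.
Examples: {{},{1}}, {{},{2}}, {{},{3}}, {{},{4}}, ...
Total comparable pairs: 665


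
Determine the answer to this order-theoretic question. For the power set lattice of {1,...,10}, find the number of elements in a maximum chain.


A chain is a totally ordered subset; we count the number of elements in a maximum chain.
Compute, for each element x, the size of the longest chain ending at x:
  {}: 1
  {1}: 2
  {2}: 2
  {3}: 2
  {4}: 2
  {5}: 2
  ...
A maximum chain: {} < {1} < {1,2} < {1,2,3} < {1,2,3,4} < {1,2,3,4,5} < {1,2,3,4,5,6} < {1,2,3,4,5,6,7} < {1,2,3,4,5,6,7,8} < {1,2,3,4,5,6,7,8,9} < {1,2,3,4,5,6,7,8,9,10}
Number of elements in the longest chain: 11


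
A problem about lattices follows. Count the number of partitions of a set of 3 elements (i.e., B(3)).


B(n) = number of set partitions of an n-element set.
B(n) satisfies the recurrence: B(n+1) = sum_k C(n,k)*B(k).
B(3) = 5


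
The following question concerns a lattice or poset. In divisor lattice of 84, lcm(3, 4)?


Join=lcm.
gcd(3,4)=1
lcm=12


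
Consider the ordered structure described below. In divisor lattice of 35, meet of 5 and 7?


In a divisor lattice, meet = gcd (greatest common divisor).
By Euclidean algorithm or factoring: gcd(5,7) = 1


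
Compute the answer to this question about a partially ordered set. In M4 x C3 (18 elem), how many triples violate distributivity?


Distributive law: a ^ (b v c) = (a ^ b) v (a ^ c).
Check all 18^3 = 5832 ordered triples (a,b,c).
  e.g. a=(a1,0), b=(a2,0), c=(a3,0): lhs=(a1,0) != rhs=(0,0)
  e.g. a=(a1,0), b=(a2,0), c=(a3,1): lhs=(a1,0) != rhs=(0,0)
Total violating triples: 648


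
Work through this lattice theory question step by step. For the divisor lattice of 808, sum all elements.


sigma(n) = sum of divisors.
Divisors of 808: [1, 2, 4, 8, 101, 202, 404, 808]
Sum = 1530


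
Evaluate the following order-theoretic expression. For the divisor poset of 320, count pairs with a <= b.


The order relation is {(a,b) : a <= b}, reflexive so it includes (a,a).
Examples: (1,1), (1,10), (1,16), (1,160), (1,2), ...
Total ordered pairs: 84


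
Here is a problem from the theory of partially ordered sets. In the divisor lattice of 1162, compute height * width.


Height = length of longest chain minus 1; width = size of largest antichain.
A maximum chain: 1 | 83 | 581 | 1162  (height 3).
A maximum antichain: {2, 7, 83}  (width 3).
Product = 3 * 3 = 9


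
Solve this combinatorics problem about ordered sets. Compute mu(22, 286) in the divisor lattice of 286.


In a divisor lattice, mu(a,b) = mu(b/a) where mu is the classical Mobius function.
b/a = 286/22 = 13
Prime factorization of 13: primes [13]
13 is squarefree with 1 prime factor(s), so mu(13) = (-1)^1 = -1


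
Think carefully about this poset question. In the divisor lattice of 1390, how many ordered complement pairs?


Complement pair (a,b): a meet b = bottom, a join b = top.
Here: gcd(a,b)=1 and lcm(a,b)=1390, i.e. a*b=1390 with a,b coprime.
Pairs found: (1,1390), (2,695), (5,278), (10,139), ... (4 more)
Total ordered pairs: 8


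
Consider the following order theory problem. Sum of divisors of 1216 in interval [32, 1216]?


Interval [32,1216] in divisors of 1216: [32, 64, 608, 1216]
Sum = 1920


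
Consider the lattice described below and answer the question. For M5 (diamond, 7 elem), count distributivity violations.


Distributive law: a ^ (b v c) = (a ^ b) v (a ^ c).
Check all 7^3 = 343 ordered triples (a,b,c).
  e.g. a=a1, b=a2, c=a3: lhs=a1 != rhs=0
  e.g. a=a1, b=a2, c=a4: lhs=a1 != rhs=0
Total violating triples: 60


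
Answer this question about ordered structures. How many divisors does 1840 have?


Divisors of 1840: [1, 2, 4, 5, 8, 10, 16, 20, 23, 40, 46, 80, 92, 115, 184, 230, 368, 460, 920, 1840]
Count: 20


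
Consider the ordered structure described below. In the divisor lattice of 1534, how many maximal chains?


A maximal chain goes from the minimum element to a maximal element via cover relations.
Counting all min-to-max paths in the cover graph.
Total maximal chains: 6


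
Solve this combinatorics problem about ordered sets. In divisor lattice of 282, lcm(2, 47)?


Join=lcm.
gcd(2,47)=1
lcm=94


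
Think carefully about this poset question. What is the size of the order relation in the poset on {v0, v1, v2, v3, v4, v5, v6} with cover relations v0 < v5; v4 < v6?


The order relation is {(a,b) : a <= b}, reflexive so it includes (a,a).
Examples: (v0,v0), (v0,v5), (v1,v1), (v2,v2), (v3,v3), ...
Total ordered pairs: 9


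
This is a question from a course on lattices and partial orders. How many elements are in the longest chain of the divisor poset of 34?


A chain is a totally ordered subset; we count the number of elements in a maximum chain.
Compute, for each element x, the size of the longest chain ending at x:
  1: 1
  2: 2
  17: 2
  34: 3
A maximum chain: 1 < 2 < 34
Number of elements in the longest chain: 3


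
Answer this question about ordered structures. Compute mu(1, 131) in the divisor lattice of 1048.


In a divisor lattice, mu(a,b) = mu(b/a) where mu is the classical Mobius function.
b/a = 131/1 = 131
Prime factorization of 131: primes [131]
131 is squarefree with 1 prime factor(s), so mu(131) = (-1)^1 = -1


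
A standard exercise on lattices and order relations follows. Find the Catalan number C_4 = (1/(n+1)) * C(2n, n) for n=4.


C(n) = C(2n, n) / (n+1).
C(8, 4) = 70
C(4) = 70 / 5 = 14


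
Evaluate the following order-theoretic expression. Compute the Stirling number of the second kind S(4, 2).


S(n,k) = k*S(n-1,k) + S(n-1,k-1).
S(3,2) = 3, S(3,1) = 1
S(4,2) = 2*3 + 1 = 6 + 1
S(4,2) = 7


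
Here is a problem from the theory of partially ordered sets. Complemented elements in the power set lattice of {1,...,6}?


An element a is complemented if some b has a meet b = bottom, a join b = top.
every subset A has complement S\A, so all elements are complemented.
Complemented elements: {}, {1}, {2}, {3}, {4}, {5}, ... (58 more)
Count: 64


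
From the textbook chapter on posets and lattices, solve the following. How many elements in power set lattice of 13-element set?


Power set = 2^n.
2^13 = 8192


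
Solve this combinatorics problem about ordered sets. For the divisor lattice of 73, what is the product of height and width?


Height = length of longest chain minus 1; width = size of largest antichain.
A maximum chain: 1 | 73  (height 1).
A maximum antichain: {1}  (width 1).
Product = 1 * 1 = 1


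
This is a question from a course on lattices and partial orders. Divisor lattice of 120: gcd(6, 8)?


Meet=gcd.
gcd(6,8)=2


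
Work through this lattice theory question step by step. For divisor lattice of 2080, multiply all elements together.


Divisors of 2080: [1, 2, 4, 5, 8, 10, 13, 16, 20, 26, 32, 40, 52, 65, 80, 104, 130, 160, 208, 260, 416, 520, 1040, 2080]
Product = n^(d(n)/2) = 2080^(24/2)
Product = 6557827967253220516257857536000000000000


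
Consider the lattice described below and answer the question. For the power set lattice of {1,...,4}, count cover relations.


A cover relation a -< b holds when a < b with no c strictly between.
Cover relations:
  {} -< {1}
  {} -< {2}
  {} -< {3}
  {} -< {4}
  {1} -< {1,2}
  {1} -< {1,3}
  {1} -< {1,4}
  {2} -< {1,2}
  ...24 more
Total: 32


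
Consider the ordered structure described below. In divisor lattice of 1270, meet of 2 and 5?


In a divisor lattice, meet = gcd (greatest common divisor).
By Euclidean algorithm or factoring: gcd(2,5) = 1


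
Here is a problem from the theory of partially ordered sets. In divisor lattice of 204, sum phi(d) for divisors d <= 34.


Divisors of 204 up to 34: [1, 2, 3, 4, 6, 12, 17, 34]
phi values: [1, 1, 2, 2, 2, 4, 16, 16]
Sum = 44


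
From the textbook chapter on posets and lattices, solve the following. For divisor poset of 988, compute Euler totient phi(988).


phi(n) = n * prod_{p|n} (1 - 1/p).
Prime divisors of 988: [2, 13, 19]
phi(988) = 988 * (1 - 1/2) * (1 - 1/13) * (1 - 1/19)
phi(988) = 432


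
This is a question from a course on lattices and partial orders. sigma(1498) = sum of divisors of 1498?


sigma(n) = sum of divisors.
Divisors of 1498: [1, 2, 7, 14, 107, 214, 749, 1498]
Sum = 2592


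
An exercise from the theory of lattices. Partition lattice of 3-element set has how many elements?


B(n) = number of set partitions of an n-element set.
B(n) satisfies the recurrence: B(n+1) = sum_k C(n,k)*B(k).
B(3) = 5


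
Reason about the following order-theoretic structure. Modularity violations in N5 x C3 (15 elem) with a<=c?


Modular law: if a <= c then a v (b ^ c) = (a v b) ^ c.
Check all triples (a,b,c) with a <= c among 15 elements.
  e.g. a=(a,0), b=(c,0), c=(b,0): lhs=(a,0) != rhs=(b,0)
  e.g. a=(a,0), b=(c,1), c=(b,0): lhs=(a,0) != rhs=(b,0)
Total violating triples: 18


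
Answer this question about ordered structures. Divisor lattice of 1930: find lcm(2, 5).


In a divisor lattice, join = lcm (least common multiple).
gcd(2,5) = 1
lcm(2,5) = 2*5/gcd = 10/1 = 10


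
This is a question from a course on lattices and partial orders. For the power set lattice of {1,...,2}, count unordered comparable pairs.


A comparable pair {a,b} has a < b or b < a in the order.
Count unordered pairs where one element is strictly below the other.
Examples: {{},{1}}, {{},{2}}, {{},{1,2}}, {{1},{1,2}}, ...
Total comparable pairs: 5


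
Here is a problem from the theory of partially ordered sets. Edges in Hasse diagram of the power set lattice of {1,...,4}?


A cover relation a -< b holds when a < b with no c strictly between.
Cover relations:
  {} -< {1}
  {} -< {2}
  {} -< {3}
  {} -< {4}
  {1} -< {1,2}
  {1} -< {1,3}
  {1} -< {1,4}
  {2} -< {1,2}
  ...24 more
Total: 32


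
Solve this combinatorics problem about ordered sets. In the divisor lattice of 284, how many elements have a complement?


An element a is complemented if some b has a meet b = bottom, a join b = top.
a is complemented iff gcd(a, n/a)=1, i.e. a is a unitary divisor of 284.
Complemented elements: 1, 4, 71, 284
Count: 4


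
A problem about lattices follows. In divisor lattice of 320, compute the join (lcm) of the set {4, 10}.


In a divisor lattice, join = lcm (least common multiple).
Compute lcm iteratively: start with first element, then lcm(current, next).
Elements: [4, 10]
lcm(4,10) = 20
Final lcm = 20


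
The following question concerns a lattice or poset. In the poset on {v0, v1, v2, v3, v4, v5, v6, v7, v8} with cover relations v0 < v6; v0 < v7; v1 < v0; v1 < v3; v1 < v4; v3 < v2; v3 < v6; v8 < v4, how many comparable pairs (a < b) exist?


A comparable pair {a,b} has a < b or b < a in the order.
Count unordered pairs where one element is strictly below the other.
Examples: {v0,v1}, {v0,v6}, {v0,v7}, {v1,v2}, ...
Total comparable pairs: 11


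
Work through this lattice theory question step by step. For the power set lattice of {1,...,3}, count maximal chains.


A maximal chain goes from the minimum element to a maximal element via cover relations.
Counting all min-to-max paths in the cover graph.
Total maximal chains: 6


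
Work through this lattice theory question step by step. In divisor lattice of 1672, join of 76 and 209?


In a divisor lattice, join = lcm (least common multiple).
gcd(76,209) = 19
lcm(76,209) = 76*209/gcd = 15884/19 = 836


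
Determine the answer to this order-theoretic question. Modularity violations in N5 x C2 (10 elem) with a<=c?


Modular law: if a <= c then a v (b ^ c) = (a v b) ^ c.
Check all triples (a,b,c) with a <= c among 10 elements.
  e.g. a=(a,0), b=(c,0), c=(b,0): lhs=(a,0) != rhs=(b,0)
  e.g. a=(a,0), b=(c,1), c=(b,0): lhs=(a,0) != rhs=(b,0)
Total violating triples: 6


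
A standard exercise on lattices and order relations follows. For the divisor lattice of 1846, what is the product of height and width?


Height = length of longest chain minus 1; width = size of largest antichain.
A maximum chain: 1 | 71 | 923 | 1846  (height 3).
A maximum antichain: {2, 13, 71}  (width 3).
Product = 3 * 3 = 9


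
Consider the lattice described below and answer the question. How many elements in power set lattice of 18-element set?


Power set = 2^n.
2^18 = 262144


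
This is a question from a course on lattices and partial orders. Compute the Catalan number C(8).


C(n) = C(2n, n) / (n+1).
C(16, 8) = 12870
C(8) = 12870 / 9 = 1430


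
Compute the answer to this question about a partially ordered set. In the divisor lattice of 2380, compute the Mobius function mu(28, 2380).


In a divisor lattice, mu(a,b) = mu(b/a) where mu is the classical Mobius function.
b/a = 2380/28 = 85
Prime factorization of 85: primes [5, 17]
85 is squarefree with 2 prime factor(s), so mu(85) = (-1)^2 = 1


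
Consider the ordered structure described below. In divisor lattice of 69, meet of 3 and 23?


In a divisor lattice, meet = gcd (greatest common divisor).
By Euclidean algorithm or factoring: gcd(3,23) = 1


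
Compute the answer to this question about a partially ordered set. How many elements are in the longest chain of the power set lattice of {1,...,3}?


A chain is a totally ordered subset; we count the number of elements in a maximum chain.
Compute, for each element x, the size of the longest chain ending at x:
  {}: 1
  {1}: 2
  {2}: 2
  {3}: 2
  {1,2}: 3
  {1,3}: 3
  ...
A maximum chain: {} < {1} < {1,2} < {1,2,3}
Number of elements in the longest chain: 4


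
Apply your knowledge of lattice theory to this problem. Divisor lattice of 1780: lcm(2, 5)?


Join=lcm.
gcd(2,5)=1
lcm=10


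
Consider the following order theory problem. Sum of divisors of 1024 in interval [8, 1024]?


Interval [8,1024] in divisors of 1024: [8, 16, 32, 64, 128, 256, 512, 1024]
Sum = 2040


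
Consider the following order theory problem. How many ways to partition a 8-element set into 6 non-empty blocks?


S(n,k) = k*S(n-1,k) + S(n-1,k-1).
S(7,6) = 21, S(7,5) = 140
S(8,6) = 6*21 + 140 = 126 + 140
S(8,6) = 266


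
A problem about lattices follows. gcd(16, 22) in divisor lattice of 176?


Meet=gcd.
gcd(16,22)=2


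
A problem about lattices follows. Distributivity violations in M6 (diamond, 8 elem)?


Distributive law: a ^ (b v c) = (a ^ b) v (a ^ c).
Check all 8^3 = 512 ordered triples (a,b,c).
  e.g. a=a1, b=a2, c=a3: lhs=a1 != rhs=0
  e.g. a=a1, b=a2, c=a4: lhs=a1 != rhs=0
Total violating triples: 120


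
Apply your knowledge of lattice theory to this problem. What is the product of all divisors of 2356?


Divisors of 2356: [1, 2, 4, 19, 31, 38, 62, 76, 124, 589, 1178, 2356]
Product = n^(d(n)/2) = 2356^(12/2)
Product = 171021895939637088256


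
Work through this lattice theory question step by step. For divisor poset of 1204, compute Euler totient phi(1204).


phi(n) = n * prod_{p|n} (1 - 1/p).
Prime divisors of 1204: [2, 7, 43]
phi(1204) = 1204 * (1 - 1/2) * (1 - 1/7) * (1 - 1/43)
phi(1204) = 504


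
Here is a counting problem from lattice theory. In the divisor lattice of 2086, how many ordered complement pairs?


Complement pair (a,b): a meet b = bottom, a join b = top.
Here: gcd(a,b)=1 and lcm(a,b)=2086, i.e. a*b=2086 with a,b coprime.
Pairs found: (1,2086), (2,1043), (7,298), (14,149), ... (4 more)
Total ordered pairs: 8


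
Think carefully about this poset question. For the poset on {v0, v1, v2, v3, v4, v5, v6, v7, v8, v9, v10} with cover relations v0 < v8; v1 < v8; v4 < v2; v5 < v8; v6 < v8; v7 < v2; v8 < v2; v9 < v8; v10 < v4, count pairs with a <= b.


The order relation is {(a,b) : a <= b}, reflexive so it includes (a,a).
Examples: (v0,v0), (v0,v2), (v0,v8), (v1,v1), (v1,v2), ...
Total ordered pairs: 26


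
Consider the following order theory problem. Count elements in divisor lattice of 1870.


Divisors of 1870: [1, 2, 5, 10, 11, 17, 22, 34, 55, 85, 110, 170, 187, 374, 935, 1870]
Count: 16


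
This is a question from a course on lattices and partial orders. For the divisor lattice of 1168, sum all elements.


sigma(n) = sum of divisors.
Divisors of 1168: [1, 2, 4, 8, 16, 73, 146, 292, 584, 1168]
Sum = 2294


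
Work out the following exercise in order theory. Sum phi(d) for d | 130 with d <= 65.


Divisors of 130 up to 65: [1, 2, 5, 10, 13, 26, 65]
phi values: [1, 1, 4, 4, 12, 12, 48]
Sum = 82


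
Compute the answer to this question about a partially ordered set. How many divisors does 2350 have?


Divisors of 2350: [1, 2, 5, 10, 25, 47, 50, 94, 235, 470, 1175, 2350]
Count: 12


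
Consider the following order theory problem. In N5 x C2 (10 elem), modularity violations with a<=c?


Modular law: if a <= c then a v (b ^ c) = (a v b) ^ c.
Check all triples (a,b,c) with a <= c among 10 elements.
  e.g. a=(a,0), b=(c,0), c=(b,0): lhs=(a,0) != rhs=(b,0)
  e.g. a=(a,0), b=(c,1), c=(b,0): lhs=(a,0) != rhs=(b,0)
Total violating triples: 6


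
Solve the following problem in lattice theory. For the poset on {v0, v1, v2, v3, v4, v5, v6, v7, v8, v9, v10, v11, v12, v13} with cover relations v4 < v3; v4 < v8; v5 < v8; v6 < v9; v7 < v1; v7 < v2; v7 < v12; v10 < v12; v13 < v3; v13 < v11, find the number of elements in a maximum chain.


A chain is a totally ordered subset; we count the number of elements in a maximum chain.
Compute, for each element x, the size of the longest chain ending at x:
  v0: 1
  v4: 1
  v5: 1
  v6: 1
  v7: 1
  v10: 1
  ...
A maximum chain: v7 < v1
Number of elements in the longest chain: 2


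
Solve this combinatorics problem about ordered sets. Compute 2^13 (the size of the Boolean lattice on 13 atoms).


Power set = 2^n.
2^13 = 8192


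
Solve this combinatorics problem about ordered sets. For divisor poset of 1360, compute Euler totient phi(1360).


phi(n) = n * prod_{p|n} (1 - 1/p).
Prime divisors of 1360: [2, 5, 17]
phi(1360) = 1360 * (1 - 1/2) * (1 - 1/5) * (1 - 1/17)
phi(1360) = 512


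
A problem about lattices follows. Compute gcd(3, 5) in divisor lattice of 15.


In a divisor lattice, meet = gcd (greatest common divisor).
By Euclidean algorithm or factoring: gcd(3,5) = 1


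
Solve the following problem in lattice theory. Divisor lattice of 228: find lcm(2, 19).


In a divisor lattice, join = lcm (least common multiple).
gcd(2,19) = 1
lcm(2,19) = 2*19/gcd = 38/1 = 38


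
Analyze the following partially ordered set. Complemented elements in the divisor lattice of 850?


An element a is complemented if some b has a meet b = bottom, a join b = top.
a is complemented iff gcd(a, n/a)=1, i.e. a is a unitary divisor of 850.
Complemented elements: 1, 2, 17, 25, 34, 50, ... (2 more)
Count: 8


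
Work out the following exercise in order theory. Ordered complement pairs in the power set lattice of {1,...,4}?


Complement pair (a,b): a meet b = bottom, a join b = top.
Here: A intersect B = {} and A union B = {1,...,4}.
Pairs found: ({},{1,2,3,4}), ({1},{2,3,4}), ({2},{1,3,4}), ({3},{1,2,4}), ... (12 more)
Total ordered pairs: 16


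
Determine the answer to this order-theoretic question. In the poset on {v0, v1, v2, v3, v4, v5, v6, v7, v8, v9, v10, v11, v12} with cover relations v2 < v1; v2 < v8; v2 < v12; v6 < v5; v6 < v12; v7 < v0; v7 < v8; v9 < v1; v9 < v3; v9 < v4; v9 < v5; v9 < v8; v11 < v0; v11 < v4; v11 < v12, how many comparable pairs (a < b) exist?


A comparable pair {a,b} has a < b or b < a in the order.
Count unordered pairs where one element is strictly below the other.
Examples: {v0,v7}, {v0,v11}, {v1,v2}, {v1,v9}, ...
Total comparable pairs: 15


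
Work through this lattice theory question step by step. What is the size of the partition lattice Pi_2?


B(n) = number of set partitions of an n-element set.
B(n) satisfies the recurrence: B(n+1) = sum_k C(n,k)*B(k).
B(2) = 2


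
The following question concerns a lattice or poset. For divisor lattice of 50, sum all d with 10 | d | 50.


Interval [10,50] in divisors of 50: [10, 50]
Sum = 60


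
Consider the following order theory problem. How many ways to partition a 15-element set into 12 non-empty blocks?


S(n,k) = k*S(n-1,k) + S(n-1,k-1).
S(14,12) = 3367, S(14,11) = 66066
S(15,12) = 12*3367 + 66066 = 40404 + 66066
S(15,12) = 106470


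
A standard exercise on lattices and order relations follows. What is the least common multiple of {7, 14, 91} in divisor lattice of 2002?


In a divisor lattice, join = lcm (least common multiple).
Compute lcm iteratively: start with first element, then lcm(current, next).
Elements: [7, 14, 91]
lcm(7,14) = 14
lcm(14,91) = 182
Final lcm = 182


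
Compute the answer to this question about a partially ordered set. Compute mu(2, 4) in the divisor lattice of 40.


In a divisor lattice, mu(a,b) = mu(b/a) where mu is the classical Mobius function.
b/a = 4/2 = 2
Prime factorization of 2: primes [2]
2 is squarefree with 1 prime factor(s), so mu(2) = (-1)^1 = -1


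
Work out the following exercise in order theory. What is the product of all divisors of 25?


Divisors of 25: [1, 5, 25]
Product = n^(d(n)/2) = 25^(3/2)
Product = 125


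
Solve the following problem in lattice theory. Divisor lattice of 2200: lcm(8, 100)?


Join=lcm.
gcd(8,100)=4
lcm=200


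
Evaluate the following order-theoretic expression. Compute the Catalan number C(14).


C(n) = C(2n, n) / (n+1).
C(28, 14) = 40116600
C(14) = 40116600 / 15 = 2674440


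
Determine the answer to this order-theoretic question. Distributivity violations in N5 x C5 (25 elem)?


Distributive law: a ^ (b v c) = (a ^ b) v (a ^ c).
Check all 25^3 = 15625 ordered triples (a,b,c).
  e.g. a=(b,0), b=(a,0), c=(c,0): lhs=(b,0) != rhs=(a,0)
  e.g. a=(b,0), b=(a,0), c=(c,1): lhs=(b,0) != rhs=(a,0)
Total violating triples: 250


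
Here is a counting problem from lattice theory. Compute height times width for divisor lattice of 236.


Height = length of longest chain minus 1; width = size of largest antichain.
A maximum chain: 1 | 59 | 118 | 236  (height 3).
A maximum antichain: {2, 59}  (width 2).
Product = 3 * 2 = 6


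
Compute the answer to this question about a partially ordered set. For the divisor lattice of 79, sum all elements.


sigma(n) = sum of divisors.
Divisors of 79: [1, 79]
Sum = 80


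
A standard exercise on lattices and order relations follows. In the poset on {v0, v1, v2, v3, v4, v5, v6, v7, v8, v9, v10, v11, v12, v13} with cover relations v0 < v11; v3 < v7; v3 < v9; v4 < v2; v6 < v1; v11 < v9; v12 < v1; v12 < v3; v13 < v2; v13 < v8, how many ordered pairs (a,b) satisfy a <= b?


The order relation is {(a,b) : a <= b}, reflexive so it includes (a,a).
Examples: (v0,v0), (v0,v11), (v0,v9), (v1,v1), (v10,v10), ...
Total ordered pairs: 27


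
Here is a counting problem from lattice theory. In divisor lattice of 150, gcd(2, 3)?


Meet=gcd.
gcd(2,3)=1


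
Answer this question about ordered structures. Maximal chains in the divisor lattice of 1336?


A maximal chain goes from the minimum element to a maximal element via cover relations.
Counting all min-to-max paths in the cover graph.
Total maximal chains: 4


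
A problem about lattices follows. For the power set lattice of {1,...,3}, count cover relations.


A cover relation a -< b holds when a < b with no c strictly between.
Cover relations:
  {} -< {1}
  {} -< {2}
  {} -< {3}
  {1} -< {1,2}
  {1} -< {1,3}
  {2} -< {1,2}
  {2} -< {2,3}
  {3} -< {1,3}
  ...4 more
Total: 12


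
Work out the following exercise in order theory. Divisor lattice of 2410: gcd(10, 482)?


Meet=gcd.
gcd(10,482)=2


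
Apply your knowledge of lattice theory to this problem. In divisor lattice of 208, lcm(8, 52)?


Join=lcm.
gcd(8,52)=4
lcm=104


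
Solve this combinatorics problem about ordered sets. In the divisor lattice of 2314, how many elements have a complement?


An element a is complemented if some b has a meet b = bottom, a join b = top.
a is complemented iff gcd(a, n/a)=1, i.e. a is a unitary divisor of 2314.
Complemented elements: 1, 2, 13, 26, 89, 178, ... (2 more)
Count: 8


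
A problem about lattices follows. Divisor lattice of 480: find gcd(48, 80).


In a divisor lattice, meet = gcd (greatest common divisor).
By Euclidean algorithm or factoring: gcd(48,80) = 16


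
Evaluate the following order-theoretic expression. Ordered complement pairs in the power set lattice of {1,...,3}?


Complement pair (a,b): a meet b = bottom, a join b = top.
Here: A intersect B = {} and A union B = {1,...,3}.
Pairs found: ({},{1,2,3}), ({1},{2,3}), ({2},{1,3}), ({3},{1,2}), ... (4 more)
Total ordered pairs: 8


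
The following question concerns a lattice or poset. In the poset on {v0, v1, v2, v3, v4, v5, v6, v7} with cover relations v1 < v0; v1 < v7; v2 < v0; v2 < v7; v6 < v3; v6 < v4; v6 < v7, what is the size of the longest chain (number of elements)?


A chain is a totally ordered subset; we count the number of elements in a maximum chain.
Compute, for each element x, the size of the longest chain ending at x:
  v1: 1
  v2: 1
  v5: 1
  v6: 1
  v3: 2
  v4: 2
  ...
A maximum chain: v1 < v0
Number of elements in the longest chain: 2


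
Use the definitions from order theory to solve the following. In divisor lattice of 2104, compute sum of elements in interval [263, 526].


Interval [263,526] in divisors of 2104: [263, 526]
Sum = 789


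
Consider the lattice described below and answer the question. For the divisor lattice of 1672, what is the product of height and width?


Height = length of longest chain minus 1; width = size of largest antichain.
A maximum chain: 1 | 19 | 209 | 418 | 836 | 1672  (height 5).
A maximum antichain: {4, 22, 38, 209}  (width 4).
Product = 5 * 4 = 20
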